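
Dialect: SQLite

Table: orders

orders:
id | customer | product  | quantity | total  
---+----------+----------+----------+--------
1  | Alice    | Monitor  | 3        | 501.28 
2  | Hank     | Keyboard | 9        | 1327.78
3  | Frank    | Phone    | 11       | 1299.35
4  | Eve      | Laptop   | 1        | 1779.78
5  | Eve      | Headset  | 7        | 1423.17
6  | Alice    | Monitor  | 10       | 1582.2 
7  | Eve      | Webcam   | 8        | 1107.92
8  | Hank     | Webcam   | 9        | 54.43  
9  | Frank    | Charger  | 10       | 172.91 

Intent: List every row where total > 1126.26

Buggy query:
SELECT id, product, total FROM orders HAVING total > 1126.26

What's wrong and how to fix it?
Bug: HAVING filters the output of aggregation, but this query has no GROUP BY and no aggregate functions, so SQLite rejects it (HAVING clause on a non-aggregate query); the condition here is per row

Fix: Replace HAVING with WHERE since the condition applies to individual rows

Corrected query:
SELECT id, product, total FROM orders WHERE total > 1126.26

Result:
id | product  | total  
---+----------+--------
2  | Keyboard | 1327.78
3  | Phone    | 1299.35
4  | Laptop   | 1779.78
5  | Headset  | 1423.17
6  | Monitor  | 1582.2 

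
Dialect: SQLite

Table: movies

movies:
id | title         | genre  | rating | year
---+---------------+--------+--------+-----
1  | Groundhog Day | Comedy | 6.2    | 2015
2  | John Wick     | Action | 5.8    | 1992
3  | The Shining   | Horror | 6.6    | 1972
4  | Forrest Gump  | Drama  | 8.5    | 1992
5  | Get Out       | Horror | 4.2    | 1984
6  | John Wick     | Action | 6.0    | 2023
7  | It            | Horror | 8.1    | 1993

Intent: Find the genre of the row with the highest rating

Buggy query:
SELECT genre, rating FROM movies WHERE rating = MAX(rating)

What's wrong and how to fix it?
Bug: MAX(rating) is an aggregate and cannot be used directly in WHERE

Fix: Wrap MAX in a scalar subquery so WHERE compares against a single value

Corrected query:
SELECT genre, rating FROM movies WHERE rating = (SELECT MAX(rating) FROM movies)

Result:
genre | rating
------+-------
Drama | 8.5   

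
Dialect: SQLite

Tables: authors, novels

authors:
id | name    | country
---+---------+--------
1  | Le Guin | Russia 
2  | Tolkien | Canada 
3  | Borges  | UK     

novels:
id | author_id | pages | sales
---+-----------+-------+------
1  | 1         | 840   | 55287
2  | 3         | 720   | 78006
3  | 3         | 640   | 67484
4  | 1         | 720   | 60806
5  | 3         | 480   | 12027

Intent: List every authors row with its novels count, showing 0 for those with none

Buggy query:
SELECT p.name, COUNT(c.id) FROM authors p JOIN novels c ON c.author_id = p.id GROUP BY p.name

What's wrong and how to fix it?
Bug: INNER JOIN drops authors rows that have no matching novels rows

Fix: Switch to LEFT JOIN to retain unmatched parent rows

Corrected query:
SELECT p.name, COUNT(c.id) FROM authors p LEFT JOIN novels c ON c.author_id = p.id GROUP BY p.name

Result:
name    | COUNT(c.id)
--------+------------
Borges  | 3          
Le Guin | 2          
Tolkien | 0          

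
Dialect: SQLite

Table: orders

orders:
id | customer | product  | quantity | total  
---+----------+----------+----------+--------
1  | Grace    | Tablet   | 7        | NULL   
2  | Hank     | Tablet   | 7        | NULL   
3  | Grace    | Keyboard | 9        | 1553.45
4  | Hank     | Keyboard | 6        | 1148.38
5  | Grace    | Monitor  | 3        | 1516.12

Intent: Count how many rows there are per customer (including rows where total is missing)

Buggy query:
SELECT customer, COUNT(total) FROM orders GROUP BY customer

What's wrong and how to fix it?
Bug: COUNT(column) counts non-NULL values only; rows with NULL total aren't counted

Fix: Replace COUNT(total) with COUNT(*)

Corrected query:
SELECT customer, COUNT(*) FROM orders GROUP BY customer

Result:
customer | COUNT(*)
---------+---------
Grace    | 3       
Hank     | 2       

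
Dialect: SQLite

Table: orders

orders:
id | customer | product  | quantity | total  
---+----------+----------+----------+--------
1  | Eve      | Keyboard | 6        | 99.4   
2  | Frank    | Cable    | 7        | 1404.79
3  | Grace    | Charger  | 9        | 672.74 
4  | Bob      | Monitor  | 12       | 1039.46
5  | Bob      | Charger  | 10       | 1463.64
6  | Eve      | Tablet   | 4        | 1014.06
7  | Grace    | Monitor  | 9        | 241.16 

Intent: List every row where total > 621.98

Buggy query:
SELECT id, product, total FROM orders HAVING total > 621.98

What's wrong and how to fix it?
Bug: HAVING filters the output of aggregation, but this query has no GROUP BY and no aggregate functions, so SQLite rejects it (HAVING clause on a non-aggregate query); the condition here is per row

Fix: Use WHERE for row-level filtering

Corrected query:
SELECT id, product, total FROM orders WHERE total > 621.98

Result:
id | product | total  
---+---------+--------
2  | Cable   | 1404.79
3  | Charger | 672.74 
4  | Monitor | 1039.46
5  | Charger | 1463.64
6  | Tablet  | 1014.06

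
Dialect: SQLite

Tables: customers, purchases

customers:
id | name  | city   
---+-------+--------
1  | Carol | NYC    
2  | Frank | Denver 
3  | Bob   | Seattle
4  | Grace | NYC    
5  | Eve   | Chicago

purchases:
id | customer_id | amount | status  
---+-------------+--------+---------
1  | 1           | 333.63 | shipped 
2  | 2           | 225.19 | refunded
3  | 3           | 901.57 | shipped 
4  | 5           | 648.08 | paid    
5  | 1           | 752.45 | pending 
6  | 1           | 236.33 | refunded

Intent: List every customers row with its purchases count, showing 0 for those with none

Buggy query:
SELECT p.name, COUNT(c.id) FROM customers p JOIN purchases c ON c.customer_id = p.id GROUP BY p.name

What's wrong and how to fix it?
Bug: An inner join excludes parents with zero children

Fix: Switch to LEFT JOIN to retain unmatched parent rows

Corrected query:
SELECT p.name, COUNT(c.id) FROM customers p LEFT JOIN purchases c ON c.customer_id = p.id GROUP BY p.name

Result:
name  | COUNT(c.id)
------+------------
Bob   | 1          
Carol | 3          
Eve   | 1          
Frank | 1          
Grace | 0          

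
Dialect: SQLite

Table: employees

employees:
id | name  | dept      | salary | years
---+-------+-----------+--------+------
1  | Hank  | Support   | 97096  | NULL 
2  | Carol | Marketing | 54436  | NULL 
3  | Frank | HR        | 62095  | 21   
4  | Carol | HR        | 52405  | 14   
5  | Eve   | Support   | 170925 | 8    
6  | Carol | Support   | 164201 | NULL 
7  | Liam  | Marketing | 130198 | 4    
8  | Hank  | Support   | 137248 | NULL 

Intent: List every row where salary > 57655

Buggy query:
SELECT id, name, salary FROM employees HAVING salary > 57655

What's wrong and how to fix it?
Bug: HAVING filters the output of aggregation, but this query has no GROUP BY and no aggregate functions, so SQLite rejects it (HAVING clause on a non-aggregate query); the condition here is per row

Fix: Use WHERE for row-level filtering

Corrected query:
SELECT id, name, salary FROM employees WHERE salary > 57655

Result:
id | name  | salary
---+-------+-------
1  | Hank  | 97096 
3  | Frank | 62095 
5  | Eve   | 170925
6  | Carol | 164201
7  | Liam  | 130198
8  | Hank  | 137248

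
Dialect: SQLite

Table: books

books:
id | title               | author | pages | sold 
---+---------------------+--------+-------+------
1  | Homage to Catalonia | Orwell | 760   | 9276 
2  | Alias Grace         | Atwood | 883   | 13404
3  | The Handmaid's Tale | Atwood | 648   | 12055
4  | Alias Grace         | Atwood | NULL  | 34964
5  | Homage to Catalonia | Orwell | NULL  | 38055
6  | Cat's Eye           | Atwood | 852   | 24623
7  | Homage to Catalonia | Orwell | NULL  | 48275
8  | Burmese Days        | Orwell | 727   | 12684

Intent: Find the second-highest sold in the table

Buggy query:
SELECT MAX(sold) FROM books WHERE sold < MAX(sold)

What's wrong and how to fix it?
Bug: MAX(sold) on the right of the comparison is an aggregate-in-WHERE error

Fix: Put the inner MAX in a scalar subquery

Corrected query:
SELECT MAX(sold) FROM books WHERE sold < (SELECT MAX(sold) FROM books)

Result:
MAX(sold)
---------
38055    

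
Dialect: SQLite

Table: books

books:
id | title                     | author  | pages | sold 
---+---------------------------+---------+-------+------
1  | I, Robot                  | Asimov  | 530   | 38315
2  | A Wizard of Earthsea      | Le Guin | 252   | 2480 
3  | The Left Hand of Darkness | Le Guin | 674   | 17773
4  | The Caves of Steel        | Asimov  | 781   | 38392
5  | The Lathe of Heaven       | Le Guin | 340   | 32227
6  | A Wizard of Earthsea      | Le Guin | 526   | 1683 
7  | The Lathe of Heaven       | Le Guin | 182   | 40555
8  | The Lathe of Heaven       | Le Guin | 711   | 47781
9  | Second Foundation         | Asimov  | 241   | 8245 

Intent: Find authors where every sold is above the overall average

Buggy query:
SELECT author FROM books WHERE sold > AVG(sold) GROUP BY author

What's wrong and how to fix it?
Bug: AVG() is an aggregate; it can't sit directly in WHERE

Fix: Use a subquery for AVG and a HAVING MIN(...) filter so the condition holds for every row in the group

Corrected query:
SELECT author FROM books GROUP BY author HAVING MIN(sold) > (SELECT AVG(sold) FROM books)

Result:
(no rows)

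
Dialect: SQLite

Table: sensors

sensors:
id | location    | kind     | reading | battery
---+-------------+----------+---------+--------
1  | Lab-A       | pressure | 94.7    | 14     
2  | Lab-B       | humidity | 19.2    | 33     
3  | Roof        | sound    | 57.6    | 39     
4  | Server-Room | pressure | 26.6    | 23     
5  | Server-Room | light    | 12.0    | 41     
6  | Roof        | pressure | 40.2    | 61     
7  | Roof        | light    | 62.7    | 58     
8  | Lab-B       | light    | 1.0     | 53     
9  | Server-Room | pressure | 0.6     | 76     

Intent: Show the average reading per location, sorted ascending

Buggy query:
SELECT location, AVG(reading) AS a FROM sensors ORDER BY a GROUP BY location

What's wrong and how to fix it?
Bug: ORDER BY appears before GROUP BY; SQL clause order requires GROUP BY first

Fix: Move ORDER BY to the end, after GROUP BY

Corrected query:
SELECT location, AVG(reading) AS a FROM sensors GROUP BY location ORDER BY a

Result:
location    | a        
------------+----------
Lab-B       | 10.1     
Server-Room | 13.066667
Roof        | 53.5     
Lab-A       | 94.7     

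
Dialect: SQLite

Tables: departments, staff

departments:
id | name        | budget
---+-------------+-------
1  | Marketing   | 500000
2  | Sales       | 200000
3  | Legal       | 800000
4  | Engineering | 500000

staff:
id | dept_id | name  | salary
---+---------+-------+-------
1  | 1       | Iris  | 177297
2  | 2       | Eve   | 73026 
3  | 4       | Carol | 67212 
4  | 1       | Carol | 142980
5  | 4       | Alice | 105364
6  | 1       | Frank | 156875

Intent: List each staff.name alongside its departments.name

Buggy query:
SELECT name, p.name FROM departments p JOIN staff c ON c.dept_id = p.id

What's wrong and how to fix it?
Bug: 'name' exists in both joined tables, so the database can't tell which one is meant

Fix: Prefix ambiguous columns with the table alias

Corrected query:
SELECT c.name, p.name FROM departments p JOIN staff c ON c.dept_id = p.id

Result:
name  | name       
------+------------
Iris  | Marketing  
Eve   | Sales      
Carol | Engineering
Carol | Marketing  
Alice | Engineering
Frank | Marketing  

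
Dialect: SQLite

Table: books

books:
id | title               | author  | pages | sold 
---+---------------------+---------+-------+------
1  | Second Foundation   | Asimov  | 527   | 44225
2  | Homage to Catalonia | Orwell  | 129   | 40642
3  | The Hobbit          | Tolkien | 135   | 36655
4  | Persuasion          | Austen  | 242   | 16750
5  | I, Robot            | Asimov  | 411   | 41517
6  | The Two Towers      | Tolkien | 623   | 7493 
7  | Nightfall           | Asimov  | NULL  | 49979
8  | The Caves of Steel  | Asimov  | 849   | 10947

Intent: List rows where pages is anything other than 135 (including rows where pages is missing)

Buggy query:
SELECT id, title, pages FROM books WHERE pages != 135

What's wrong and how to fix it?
Bug: Inequality against NULL is unknown, not true; rows with NULL are dropped

Fix: Add an explicit OR pages IS NULL to include the missing-value rows

Corrected query:
SELECT id, title, pages FROM books WHERE pages != 135 OR pages IS NULL

Result:
id | title               | pages
---+---------------------+------
1  | Second Foundation   | 527  
2  | Homage to Catalonia | 129  
4  | Persuasion          | 242  
5  | I, Robot            | 411  
6  | The Two Towers      | 623  
7  | Nightfall           | NULL 
8  | The Caves of Steel  | 849  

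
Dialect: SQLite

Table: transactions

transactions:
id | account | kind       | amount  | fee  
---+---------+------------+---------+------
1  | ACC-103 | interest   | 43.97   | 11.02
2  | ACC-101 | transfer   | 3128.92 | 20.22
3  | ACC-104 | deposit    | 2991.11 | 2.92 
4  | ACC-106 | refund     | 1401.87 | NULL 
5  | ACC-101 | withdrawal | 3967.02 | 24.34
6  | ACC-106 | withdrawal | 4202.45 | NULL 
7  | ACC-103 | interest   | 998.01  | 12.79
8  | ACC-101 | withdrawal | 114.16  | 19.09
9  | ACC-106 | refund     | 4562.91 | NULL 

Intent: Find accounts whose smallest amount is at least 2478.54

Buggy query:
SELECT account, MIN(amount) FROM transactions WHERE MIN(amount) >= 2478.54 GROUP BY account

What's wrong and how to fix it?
Bug: Aggregates like MIN are computed per group after WHERE runs

Fix: Use HAVING for the per-group MIN condition

Corrected query:
SELECT account, MIN(amount) FROM transactions GROUP BY account HAVING MIN(amount) >= 2478.54

Result:
account | MIN(amount)
--------+------------
ACC-104 | 2991.11    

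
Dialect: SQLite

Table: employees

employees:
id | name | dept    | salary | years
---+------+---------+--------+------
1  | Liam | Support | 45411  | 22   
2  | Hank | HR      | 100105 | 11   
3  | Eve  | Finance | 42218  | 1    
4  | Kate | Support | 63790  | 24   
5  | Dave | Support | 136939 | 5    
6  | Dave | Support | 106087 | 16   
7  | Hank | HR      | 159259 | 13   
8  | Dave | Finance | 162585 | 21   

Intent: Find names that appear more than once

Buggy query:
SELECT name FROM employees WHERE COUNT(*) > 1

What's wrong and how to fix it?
Bug: COUNT(*) is an aggregate and cannot be used in WHERE

Fix: GROUP BY name, then filter groups with HAVING COUNT(*) > 1

Corrected query:
SELECT name FROM employees GROUP BY name HAVING COUNT(*) > 1

Result:
name
----
Dave
Hank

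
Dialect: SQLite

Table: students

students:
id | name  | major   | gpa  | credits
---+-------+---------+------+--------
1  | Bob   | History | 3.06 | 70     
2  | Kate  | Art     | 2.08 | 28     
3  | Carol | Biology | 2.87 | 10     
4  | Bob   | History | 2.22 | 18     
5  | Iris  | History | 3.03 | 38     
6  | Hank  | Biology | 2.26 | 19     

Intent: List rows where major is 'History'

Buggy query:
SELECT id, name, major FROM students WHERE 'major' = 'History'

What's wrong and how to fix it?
Bug: Single quotes denote string literals in SQL; the column name is being compared as a constant string

Fix: Reference the column as major without single quotes

Corrected query:
SELECT id, name, major FROM students WHERE major = 'History'

Result:
id | name | major  
---+------+--------
1  | Bob  | History
4  | Bob  | History
5  | Iris | History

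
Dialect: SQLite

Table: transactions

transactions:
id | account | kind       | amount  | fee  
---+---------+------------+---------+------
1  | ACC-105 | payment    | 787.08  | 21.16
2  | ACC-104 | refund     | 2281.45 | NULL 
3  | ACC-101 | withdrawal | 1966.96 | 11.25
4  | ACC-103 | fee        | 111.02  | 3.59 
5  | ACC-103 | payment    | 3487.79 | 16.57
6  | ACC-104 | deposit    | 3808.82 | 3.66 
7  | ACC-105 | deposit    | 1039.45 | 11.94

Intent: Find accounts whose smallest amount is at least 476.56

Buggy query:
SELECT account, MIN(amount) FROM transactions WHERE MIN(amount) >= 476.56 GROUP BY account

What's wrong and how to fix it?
Bug: MIN() in WHERE is a misuse of aggregate

Fix: Use HAVING for the per-group MIN condition

Corrected query:
SELECT account, MIN(amount) FROM transactions GROUP BY account HAVING MIN(amount) >= 476.56

Result:
account | MIN(amount)
--------+------------
ACC-101 | 1966.96    
ACC-104 | 2281.45    
ACC-105 | 787.08     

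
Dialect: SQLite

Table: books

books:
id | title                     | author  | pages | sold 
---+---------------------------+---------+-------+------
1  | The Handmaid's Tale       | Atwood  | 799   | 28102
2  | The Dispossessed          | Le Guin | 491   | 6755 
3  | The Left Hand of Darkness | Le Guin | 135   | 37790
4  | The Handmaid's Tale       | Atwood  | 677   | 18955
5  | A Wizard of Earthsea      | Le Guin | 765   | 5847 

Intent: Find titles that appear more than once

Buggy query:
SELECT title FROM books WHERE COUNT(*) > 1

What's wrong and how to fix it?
Bug: WHERE can't reference COUNT(*); aggregates are computed after WHERE

Fix: GROUP BY title, then filter groups with HAVING COUNT(*) > 1

Corrected query:
SELECT title FROM books GROUP BY title HAVING COUNT(*) > 1

Result:
title              
-------------------
The Handmaid's Tale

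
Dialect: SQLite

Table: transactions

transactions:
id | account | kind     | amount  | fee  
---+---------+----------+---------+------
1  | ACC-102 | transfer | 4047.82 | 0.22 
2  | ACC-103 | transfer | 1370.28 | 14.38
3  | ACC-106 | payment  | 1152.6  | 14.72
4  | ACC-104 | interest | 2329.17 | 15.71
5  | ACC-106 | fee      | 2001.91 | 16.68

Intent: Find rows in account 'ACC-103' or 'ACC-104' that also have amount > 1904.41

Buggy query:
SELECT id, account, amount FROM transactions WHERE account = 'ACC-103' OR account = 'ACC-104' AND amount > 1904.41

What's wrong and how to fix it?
Bug: AND binds tighter than OR, so this parses as account = 'ACC-103' OR (account = 'ACC-104' AND amount > 1904.41)

Fix: Add parentheses around the OR so the AND applies to both alternatives

Corrected query:
SELECT id, account, amount FROM transactions WHERE (account = 'ACC-103' OR account = 'ACC-104') AND amount > 1904.41

Result:
id | account | amount 
---+---------+--------
4  | ACC-104 | 2329.17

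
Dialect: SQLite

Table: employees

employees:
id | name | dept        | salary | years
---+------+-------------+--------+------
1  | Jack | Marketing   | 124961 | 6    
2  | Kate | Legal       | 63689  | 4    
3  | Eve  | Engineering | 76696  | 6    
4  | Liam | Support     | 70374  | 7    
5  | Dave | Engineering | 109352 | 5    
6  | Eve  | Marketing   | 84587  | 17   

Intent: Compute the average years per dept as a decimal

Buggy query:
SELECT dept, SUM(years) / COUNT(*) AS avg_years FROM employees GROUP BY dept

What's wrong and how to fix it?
Bug: SUM(years) and COUNT(*) are both integers; the division truncates the fractional part

Fix: Multiply by 1.0 (or CAST to REAL) to force floating-point division

Corrected query:
SELECT dept, SUM(years) * 1.0 / COUNT(*) AS avg_years FROM employees GROUP BY dept

Result:
dept        | avg_years
------------+----------
Engineering | 5.5      
Legal       | 4        
Marketing   | 11.5     
Support     | 7        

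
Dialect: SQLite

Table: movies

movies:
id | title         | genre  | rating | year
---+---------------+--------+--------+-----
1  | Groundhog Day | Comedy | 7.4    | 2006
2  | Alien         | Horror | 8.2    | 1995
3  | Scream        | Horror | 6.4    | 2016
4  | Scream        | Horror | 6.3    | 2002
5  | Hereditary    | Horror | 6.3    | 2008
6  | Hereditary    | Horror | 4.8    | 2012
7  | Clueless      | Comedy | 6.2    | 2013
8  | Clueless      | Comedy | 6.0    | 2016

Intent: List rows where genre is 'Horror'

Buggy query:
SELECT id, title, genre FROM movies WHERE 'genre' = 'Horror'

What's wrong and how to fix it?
Bug: Single quotes denote string literals in SQL; the column name is being compared as a constant string

Fix: Reference the column as genre without single quotes

Corrected query:
SELECT id, title, genre FROM movies WHERE genre = 'Horror'

Result:
id | title      | genre 
---+------------+-------
2  | Alien      | Horror
3  | Scream     | Horror
4  | Scream     | Horror
5  | Hereditary | Horror
6  | Hereditary | Horror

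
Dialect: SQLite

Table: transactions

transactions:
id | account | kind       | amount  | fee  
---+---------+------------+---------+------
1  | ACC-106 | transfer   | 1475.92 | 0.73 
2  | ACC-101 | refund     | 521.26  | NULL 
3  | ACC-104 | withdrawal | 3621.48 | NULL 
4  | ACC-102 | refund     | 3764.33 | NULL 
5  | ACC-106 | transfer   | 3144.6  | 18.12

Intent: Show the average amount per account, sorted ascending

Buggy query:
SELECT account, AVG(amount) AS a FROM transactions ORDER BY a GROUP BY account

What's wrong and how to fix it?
Bug: GROUP BY must precede ORDER BY

Fix: Reorder: SELECT … FROM … GROUP BY … ORDER BY …

Corrected query:
SELECT account, AVG(amount) AS a FROM transactions GROUP BY account ORDER BY a

Result:
account | a      
--------+--------
ACC-101 | 521.26 
ACC-106 | 2310.26
ACC-104 | 3621.48
ACC-102 | 3764.33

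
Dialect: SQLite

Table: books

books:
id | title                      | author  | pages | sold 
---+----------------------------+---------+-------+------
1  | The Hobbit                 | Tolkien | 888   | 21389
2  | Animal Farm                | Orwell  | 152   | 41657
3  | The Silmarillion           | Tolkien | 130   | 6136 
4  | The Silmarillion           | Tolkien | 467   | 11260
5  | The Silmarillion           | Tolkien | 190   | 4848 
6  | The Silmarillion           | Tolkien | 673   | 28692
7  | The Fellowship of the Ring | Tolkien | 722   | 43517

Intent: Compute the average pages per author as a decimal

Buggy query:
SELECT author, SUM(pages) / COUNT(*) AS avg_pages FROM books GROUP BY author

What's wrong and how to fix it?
Bug: Both operands are integers, so '/' performs integer division and truncates

Fix: Multiply by 1.0 (or CAST to REAL) to force floating-point division

Corrected query:
SELECT author, SUM(pages) * 1.0 / COUNT(*) AS avg_pages FROM books GROUP BY author

Result:
author  | avg_pages 
--------+-----------
Orwell  | 152       
Tolkien | 511.666667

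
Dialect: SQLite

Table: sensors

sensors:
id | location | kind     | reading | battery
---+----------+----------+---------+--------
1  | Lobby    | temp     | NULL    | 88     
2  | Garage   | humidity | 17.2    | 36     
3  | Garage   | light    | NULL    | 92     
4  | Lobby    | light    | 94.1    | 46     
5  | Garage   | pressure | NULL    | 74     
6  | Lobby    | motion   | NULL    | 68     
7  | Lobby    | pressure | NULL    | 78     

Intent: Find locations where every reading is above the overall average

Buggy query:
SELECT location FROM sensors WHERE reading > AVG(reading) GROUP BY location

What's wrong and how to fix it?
Bug: AVG() is an aggregate; it can't sit directly in WHERE

Fix: Compute the overall average in a scalar subquery and compare each group's MIN against it in HAVING

Corrected query:
SELECT location FROM sensors GROUP BY location HAVING MIN(reading) > (SELECT AVG(reading) FROM sensors)

Result:
location
--------
Lobby   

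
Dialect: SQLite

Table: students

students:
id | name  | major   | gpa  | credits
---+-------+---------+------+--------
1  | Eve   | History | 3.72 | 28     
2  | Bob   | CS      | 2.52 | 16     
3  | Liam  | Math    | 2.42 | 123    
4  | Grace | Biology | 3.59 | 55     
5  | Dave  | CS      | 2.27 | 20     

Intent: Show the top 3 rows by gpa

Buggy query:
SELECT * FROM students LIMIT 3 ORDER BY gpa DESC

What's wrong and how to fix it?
Bug: ORDER BY cannot follow LIMIT; LIMIT is the final clause

Fix: Swap the clauses: ORDER BY first, then LIMIT

Corrected query:
SELECT * FROM students ORDER BY gpa DESC LIMIT 3

Result:
id | name  | major   | gpa  | credits
---+-------+---------+------+--------
1  | Eve   | History | 3.72 | 28     
4  | Grace | Biology | 3.59 | 55     
2  | Bob   | CS      | 2.52 | 16     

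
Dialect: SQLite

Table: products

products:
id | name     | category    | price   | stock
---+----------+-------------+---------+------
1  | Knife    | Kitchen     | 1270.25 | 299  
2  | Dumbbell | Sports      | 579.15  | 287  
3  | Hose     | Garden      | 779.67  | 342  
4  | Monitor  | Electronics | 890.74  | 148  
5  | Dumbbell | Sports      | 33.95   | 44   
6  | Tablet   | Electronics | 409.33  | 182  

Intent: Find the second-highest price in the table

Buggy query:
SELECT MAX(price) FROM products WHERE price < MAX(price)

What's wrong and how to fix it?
Bug: The inner MAX is an aggregate inside WHERE, which is not allowed

Fix: Put the inner MAX in a scalar subquery

Corrected query:
SELECT MAX(price) FROM products WHERE price < (SELECT MAX(price) FROM products)

Result:
MAX(price)
----------
890.74    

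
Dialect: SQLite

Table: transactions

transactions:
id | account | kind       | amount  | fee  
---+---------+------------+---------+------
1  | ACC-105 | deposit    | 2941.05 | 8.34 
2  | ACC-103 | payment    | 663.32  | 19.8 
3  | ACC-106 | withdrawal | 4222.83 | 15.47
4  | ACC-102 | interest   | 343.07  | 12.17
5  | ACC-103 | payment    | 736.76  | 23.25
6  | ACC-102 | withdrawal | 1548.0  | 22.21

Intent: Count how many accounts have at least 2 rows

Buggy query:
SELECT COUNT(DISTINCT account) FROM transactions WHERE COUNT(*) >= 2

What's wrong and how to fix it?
Bug: WHERE filters individual rows, not groups, so a group-level COUNT is invalid there

Fix: Use a subquery that GROUPs and filters with HAVING, then count its rows

Corrected query:
SELECT COUNT(*) FROM (SELECT account FROM transactions GROUP BY account HAVING COUNT(*) >= 2)

Result:
COUNT(*)
--------
2       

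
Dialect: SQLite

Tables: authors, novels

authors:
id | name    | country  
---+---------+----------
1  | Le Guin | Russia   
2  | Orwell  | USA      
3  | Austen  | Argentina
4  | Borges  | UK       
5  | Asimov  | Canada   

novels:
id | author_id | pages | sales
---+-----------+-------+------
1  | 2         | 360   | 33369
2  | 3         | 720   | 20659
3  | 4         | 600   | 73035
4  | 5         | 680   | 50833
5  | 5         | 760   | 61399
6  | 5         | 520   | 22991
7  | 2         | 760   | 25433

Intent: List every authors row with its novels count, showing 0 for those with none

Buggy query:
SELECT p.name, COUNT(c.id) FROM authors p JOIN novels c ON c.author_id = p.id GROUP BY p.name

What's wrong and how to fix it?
Bug: INNER JOIN drops authors rows that have no matching novels rows

Fix: Switch to LEFT JOIN to retain unmatched parent rows

Corrected query:
SELECT p.name, COUNT(c.id) FROM authors p LEFT JOIN novels c ON c.author_id = p.id GROUP BY p.name

Result:
name    | COUNT(c.id)
--------+------------
Asimov  | 3          
Austen  | 1          
Borges  | 1          
Le Guin | 0          
Orwell  | 2          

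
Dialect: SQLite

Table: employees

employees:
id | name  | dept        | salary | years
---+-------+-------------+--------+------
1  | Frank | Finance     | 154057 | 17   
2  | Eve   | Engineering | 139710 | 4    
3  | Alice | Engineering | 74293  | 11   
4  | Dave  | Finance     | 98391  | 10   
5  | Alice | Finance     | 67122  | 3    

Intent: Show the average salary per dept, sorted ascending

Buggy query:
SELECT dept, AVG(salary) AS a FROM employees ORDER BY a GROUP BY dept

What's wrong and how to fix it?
Bug: ORDER BY appears before GROUP BY; SQL clause order requires GROUP BY first

Fix: Move ORDER BY to the end, after GROUP BY

Corrected query:
SELECT dept, AVG(salary) AS a FROM employees GROUP BY dept ORDER BY a

Result:
dept        | a            
------------+--------------
Finance     | 106523.333333
Engineering | 107001.5     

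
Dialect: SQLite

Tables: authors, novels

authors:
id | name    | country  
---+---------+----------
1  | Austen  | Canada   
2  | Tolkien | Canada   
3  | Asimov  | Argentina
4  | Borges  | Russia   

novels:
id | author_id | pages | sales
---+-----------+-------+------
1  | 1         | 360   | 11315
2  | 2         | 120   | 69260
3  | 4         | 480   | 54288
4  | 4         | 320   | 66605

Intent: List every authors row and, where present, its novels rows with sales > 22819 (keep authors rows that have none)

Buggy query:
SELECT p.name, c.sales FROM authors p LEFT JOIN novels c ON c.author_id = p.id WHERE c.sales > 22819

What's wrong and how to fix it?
Bug: Filtering c.sales in WHERE discards the NULL rows produced by LEFT JOIN, turning it into an inner join

Fix: Put 'c.sales > 22819' in the JOIN's ON clause instead of WHERE

Corrected query:
SELECT p.name, c.sales FROM authors p LEFT JOIN novels c ON c.author_id = p.id AND c.sales > 22819

Result:
name    | sales
--------+------
Austen  | NULL 
Tolkien | 69260
Asimov  | NULL 
Borges  | 54288
Borges  | 66605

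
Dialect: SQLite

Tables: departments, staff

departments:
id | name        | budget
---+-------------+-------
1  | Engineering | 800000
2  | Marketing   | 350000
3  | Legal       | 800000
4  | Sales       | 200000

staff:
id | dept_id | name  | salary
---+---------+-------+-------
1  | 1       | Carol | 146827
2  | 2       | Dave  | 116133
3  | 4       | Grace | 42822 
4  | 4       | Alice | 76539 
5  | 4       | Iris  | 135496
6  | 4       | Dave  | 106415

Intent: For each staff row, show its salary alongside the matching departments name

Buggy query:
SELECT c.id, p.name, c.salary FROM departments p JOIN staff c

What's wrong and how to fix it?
Bug: Missing join condition: each staff row is matched to all departments rows instead of just its own

Fix: Add ON c.dept_id = p.id to the JOIN

Corrected query:
SELECT c.id, p.name, c.salary FROM departments p JOIN staff c ON c.dept_id = p.id

Result:
id | name        | salary
---+-------------+-------
1  | Engineering | 146827
2  | Marketing   | 116133
3  | Sales       | 42822 
4  | Sales       | 76539 
5  | Sales       | 135496
6  | Sales       | 106415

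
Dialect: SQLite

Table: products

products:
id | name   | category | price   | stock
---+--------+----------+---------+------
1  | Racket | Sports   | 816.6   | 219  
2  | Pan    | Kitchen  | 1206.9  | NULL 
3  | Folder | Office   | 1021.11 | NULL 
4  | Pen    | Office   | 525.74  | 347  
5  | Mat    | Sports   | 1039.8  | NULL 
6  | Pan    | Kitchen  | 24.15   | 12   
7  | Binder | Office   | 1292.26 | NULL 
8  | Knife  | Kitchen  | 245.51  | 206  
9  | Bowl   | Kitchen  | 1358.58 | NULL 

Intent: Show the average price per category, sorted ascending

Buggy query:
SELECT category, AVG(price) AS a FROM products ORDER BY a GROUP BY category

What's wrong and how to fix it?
Bug: ORDER BY appears before GROUP BY; SQL clause order requires GROUP BY first

Fix: Move ORDER BY to the end, after GROUP BY

Corrected query:
SELECT category, AVG(price) AS a FROM products GROUP BY category ORDER BY a

Result:
category | a      
---------+--------
Kitchen  | 708.785
Sports   | 928.2  
Office   | 946.37 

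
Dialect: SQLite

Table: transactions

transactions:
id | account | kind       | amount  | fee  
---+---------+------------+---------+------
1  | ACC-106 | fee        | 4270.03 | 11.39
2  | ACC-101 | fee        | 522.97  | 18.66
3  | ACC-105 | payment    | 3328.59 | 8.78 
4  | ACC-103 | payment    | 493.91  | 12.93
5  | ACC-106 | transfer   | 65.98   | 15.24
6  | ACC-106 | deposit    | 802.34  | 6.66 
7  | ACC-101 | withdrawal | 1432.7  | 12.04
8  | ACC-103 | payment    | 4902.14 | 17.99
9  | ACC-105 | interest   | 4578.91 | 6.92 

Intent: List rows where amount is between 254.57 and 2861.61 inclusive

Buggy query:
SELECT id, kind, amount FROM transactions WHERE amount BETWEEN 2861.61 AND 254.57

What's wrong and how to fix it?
Bug: The bounds are reversed; BETWEEN a AND b requires a <= b to match anything

Fix: Swap the bounds so the smaller value comes first

Corrected query:
SELECT id, kind, amount FROM transactions WHERE amount BETWEEN 254.57 AND 2861.61

Result:
id | kind       | amount
---+------------+-------
2  | fee        | 522.97
4  | payment    | 493.91
6  | deposit    | 802.34
7  | withdrawal | 1432.7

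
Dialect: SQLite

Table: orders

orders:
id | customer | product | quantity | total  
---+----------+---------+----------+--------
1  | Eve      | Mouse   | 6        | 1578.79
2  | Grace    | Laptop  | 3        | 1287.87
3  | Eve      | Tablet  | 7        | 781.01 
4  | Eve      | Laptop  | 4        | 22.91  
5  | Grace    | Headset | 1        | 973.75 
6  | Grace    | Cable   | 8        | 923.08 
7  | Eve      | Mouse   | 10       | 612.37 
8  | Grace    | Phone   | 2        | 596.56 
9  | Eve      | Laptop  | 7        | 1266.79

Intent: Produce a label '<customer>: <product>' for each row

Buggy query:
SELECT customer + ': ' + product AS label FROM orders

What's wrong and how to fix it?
Bug: SQLite uses || for string concatenation; + coerces text to numbers (yielding 0)

Fix: Use the || operator for string concatenation

Corrected query:
SELECT customer || ': ' || product AS label FROM orders

Result:
label         
--------------
Eve: Mouse    
Grace: Laptop 
Eve: Tablet   
Eve: Laptop   
Grace: Headset
Grace: Cable  
Eve: Mouse    
Grace: Phone  
Eve: Laptop   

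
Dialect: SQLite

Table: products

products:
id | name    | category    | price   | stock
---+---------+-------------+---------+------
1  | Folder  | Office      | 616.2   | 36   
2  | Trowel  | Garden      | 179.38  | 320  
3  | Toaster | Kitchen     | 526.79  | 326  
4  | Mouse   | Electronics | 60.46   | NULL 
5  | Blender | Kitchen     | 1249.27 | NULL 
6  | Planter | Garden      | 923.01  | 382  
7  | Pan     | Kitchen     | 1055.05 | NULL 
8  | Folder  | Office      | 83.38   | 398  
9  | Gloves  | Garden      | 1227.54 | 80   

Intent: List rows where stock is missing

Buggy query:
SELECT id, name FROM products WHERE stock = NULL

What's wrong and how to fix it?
Bug: Comparing to NULL with '=' never matches; NULL = NULL is unknown, not true

Fix: Replace '= NULL' with 'IS NULL'

Corrected query:
SELECT id, name FROM products WHERE stock IS NULL

Result:
id | name   
---+--------
4  | Mouse  
5  | Blender
7  | Pan    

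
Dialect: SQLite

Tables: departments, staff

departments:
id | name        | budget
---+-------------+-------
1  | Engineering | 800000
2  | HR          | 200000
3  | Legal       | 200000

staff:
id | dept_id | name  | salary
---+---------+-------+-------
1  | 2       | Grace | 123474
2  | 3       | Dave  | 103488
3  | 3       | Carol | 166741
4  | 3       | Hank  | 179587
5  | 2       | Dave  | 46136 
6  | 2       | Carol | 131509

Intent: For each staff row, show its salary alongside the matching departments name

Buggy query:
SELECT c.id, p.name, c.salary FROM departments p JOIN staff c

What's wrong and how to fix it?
Bug: JOIN with no ON clause produces a cartesian product; every staff row pairs with every departments row

Fix: Add ON c.dept_id = p.id to the JOIN

Corrected query:
SELECT c.id, p.name, c.salary FROM departments p JOIN staff c ON c.dept_id = p.id

Result:
id | name  | salary
---+-------+-------
1  | HR    | 123474
2  | Legal | 103488
3  | Legal | 166741
4  | Legal | 179587
5  | HR    | 46136 
6  | HR    | 131509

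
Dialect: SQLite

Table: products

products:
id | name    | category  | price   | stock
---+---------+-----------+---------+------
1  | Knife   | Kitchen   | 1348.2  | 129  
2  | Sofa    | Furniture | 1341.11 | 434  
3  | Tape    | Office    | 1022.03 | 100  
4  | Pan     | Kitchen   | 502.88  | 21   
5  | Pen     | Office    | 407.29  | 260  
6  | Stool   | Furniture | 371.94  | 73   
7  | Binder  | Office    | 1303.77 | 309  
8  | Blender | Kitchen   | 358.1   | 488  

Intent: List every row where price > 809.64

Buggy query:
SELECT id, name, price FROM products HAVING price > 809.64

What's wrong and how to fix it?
Bug: This is a non-aggregate query (no GROUP BY, no aggregates), so in SQLite the HAVING clause is invalid here; a row-level condition belongs in WHERE

Fix: Replace HAVING with WHERE since the condition applies to individual rows

Corrected query:
SELECT id, name, price FROM products WHERE price > 809.64

Result:
id | name   | price  
---+--------+--------
1  | Knife  | 1348.2 
2  | Sofa   | 1341.11
3  | Tape   | 1022.03
7  | Binder | 1303.77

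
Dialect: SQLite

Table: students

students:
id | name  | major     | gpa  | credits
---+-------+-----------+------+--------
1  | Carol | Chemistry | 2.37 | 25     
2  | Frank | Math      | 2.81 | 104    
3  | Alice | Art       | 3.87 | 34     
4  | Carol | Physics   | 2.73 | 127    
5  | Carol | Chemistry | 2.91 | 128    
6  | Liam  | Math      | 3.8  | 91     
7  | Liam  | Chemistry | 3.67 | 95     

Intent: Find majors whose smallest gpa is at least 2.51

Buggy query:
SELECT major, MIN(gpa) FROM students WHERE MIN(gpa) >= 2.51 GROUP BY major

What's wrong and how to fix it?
Bug: Aggregates like MIN are computed per group after WHERE runs

Fix: Use HAVING for the per-group MIN condition

Corrected query:
SELECT major, MIN(gpa) FROM students GROUP BY major HAVING MIN(gpa) >= 2.51

Result:
major   | MIN(gpa)
--------+---------
Art     | 3.87    
Math    | 2.81    
Physics | 2.73    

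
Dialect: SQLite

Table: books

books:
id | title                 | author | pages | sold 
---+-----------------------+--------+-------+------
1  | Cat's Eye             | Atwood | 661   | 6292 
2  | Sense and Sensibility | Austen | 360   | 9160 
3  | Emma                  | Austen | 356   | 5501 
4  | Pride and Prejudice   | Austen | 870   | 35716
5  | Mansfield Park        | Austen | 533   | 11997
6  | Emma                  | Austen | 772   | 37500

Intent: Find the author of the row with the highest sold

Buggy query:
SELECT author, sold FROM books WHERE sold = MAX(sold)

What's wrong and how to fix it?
Bug: WHERE is evaluated per row; an aggregate over the whole table isn't defined there

Fix: Use a subquery: WHERE sold = (SELECT MAX(sold) FROM books)

Corrected query:
SELECT author, sold FROM books WHERE sold = (SELECT MAX(sold) FROM books)

Result:
author | sold 
-------+------
Austen | 37500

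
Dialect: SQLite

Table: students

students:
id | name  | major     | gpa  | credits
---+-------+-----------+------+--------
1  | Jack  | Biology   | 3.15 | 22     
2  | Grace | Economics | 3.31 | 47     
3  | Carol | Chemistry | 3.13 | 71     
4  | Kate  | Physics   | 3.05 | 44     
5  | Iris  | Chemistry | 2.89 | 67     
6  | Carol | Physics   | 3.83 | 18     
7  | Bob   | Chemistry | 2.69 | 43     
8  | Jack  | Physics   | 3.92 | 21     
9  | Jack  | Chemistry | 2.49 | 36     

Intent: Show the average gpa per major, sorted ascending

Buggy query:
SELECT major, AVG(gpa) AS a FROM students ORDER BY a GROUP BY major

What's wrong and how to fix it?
Bug: GROUP BY must precede ORDER BY

Fix: Reorder: SELECT … FROM … GROUP BY … ORDER BY …

Corrected query:
SELECT major, AVG(gpa) AS a FROM students GROUP BY major ORDER BY a

Result:
major     | a   
----------+-----
Chemistry | 2.8 
Biology   | 3.15
Economics | 3.31
Physics   | 3.6 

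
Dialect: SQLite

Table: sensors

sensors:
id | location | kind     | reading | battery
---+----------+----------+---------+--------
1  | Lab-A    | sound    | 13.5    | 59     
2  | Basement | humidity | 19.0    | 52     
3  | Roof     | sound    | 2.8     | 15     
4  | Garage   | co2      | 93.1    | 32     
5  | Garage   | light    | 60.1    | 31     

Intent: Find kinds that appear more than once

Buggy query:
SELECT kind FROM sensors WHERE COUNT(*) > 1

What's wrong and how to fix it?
Bug: COUNT(*) is an aggregate and cannot be used in WHERE

Fix: Group first, then use HAVING for the count condition

Corrected query:
SELECT kind FROM sensors GROUP BY kind HAVING COUNT(*) > 1

Result:
kind 
-----
sound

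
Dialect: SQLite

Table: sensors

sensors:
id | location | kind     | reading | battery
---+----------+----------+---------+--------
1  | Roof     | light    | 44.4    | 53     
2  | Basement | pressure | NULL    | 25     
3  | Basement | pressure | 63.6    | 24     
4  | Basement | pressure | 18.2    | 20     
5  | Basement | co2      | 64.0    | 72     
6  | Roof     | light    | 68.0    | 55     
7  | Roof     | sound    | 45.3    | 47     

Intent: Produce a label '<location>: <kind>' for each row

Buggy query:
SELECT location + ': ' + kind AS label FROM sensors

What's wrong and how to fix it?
Bug: '+' is numeric addition; on text columns SQLite converts them to 0 instead of concatenating

Fix: Replace + with || to concatenate text

Corrected query:
SELECT location || ': ' || kind AS label FROM sensors

Result:
label             
------------------
Roof: light       
Basement: pressure
Basement: pressure
Basement: pressure
Basement: co2     
Roof: light       
Roof: sound       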